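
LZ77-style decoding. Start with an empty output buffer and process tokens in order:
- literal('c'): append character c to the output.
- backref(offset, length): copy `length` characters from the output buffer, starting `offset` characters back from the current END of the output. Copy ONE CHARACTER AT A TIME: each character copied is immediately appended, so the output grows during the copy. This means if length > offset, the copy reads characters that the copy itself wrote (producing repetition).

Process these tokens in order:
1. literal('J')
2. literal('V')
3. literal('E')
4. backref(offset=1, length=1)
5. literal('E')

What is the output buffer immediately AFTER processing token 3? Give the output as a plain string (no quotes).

Answer: JVE

Derivation:
Token 1: literal('J'). Output: "J"
Token 2: literal('V'). Output: "JV"
Token 3: literal('E'). Output: "JVE"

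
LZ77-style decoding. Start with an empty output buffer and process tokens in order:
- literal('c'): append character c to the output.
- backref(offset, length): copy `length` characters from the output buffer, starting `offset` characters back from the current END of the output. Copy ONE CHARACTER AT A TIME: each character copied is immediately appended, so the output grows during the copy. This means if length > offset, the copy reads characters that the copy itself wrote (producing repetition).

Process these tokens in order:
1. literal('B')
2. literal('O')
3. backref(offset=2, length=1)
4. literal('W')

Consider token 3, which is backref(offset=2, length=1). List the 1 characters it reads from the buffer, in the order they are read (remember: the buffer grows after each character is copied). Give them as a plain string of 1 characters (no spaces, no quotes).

Token 1: literal('B'). Output: "B"
Token 2: literal('O'). Output: "BO"
Token 3: backref(off=2, len=1). Buffer before: "BO" (len 2)
  byte 1: read out[0]='B', append. Buffer now: "BOB"

Answer: B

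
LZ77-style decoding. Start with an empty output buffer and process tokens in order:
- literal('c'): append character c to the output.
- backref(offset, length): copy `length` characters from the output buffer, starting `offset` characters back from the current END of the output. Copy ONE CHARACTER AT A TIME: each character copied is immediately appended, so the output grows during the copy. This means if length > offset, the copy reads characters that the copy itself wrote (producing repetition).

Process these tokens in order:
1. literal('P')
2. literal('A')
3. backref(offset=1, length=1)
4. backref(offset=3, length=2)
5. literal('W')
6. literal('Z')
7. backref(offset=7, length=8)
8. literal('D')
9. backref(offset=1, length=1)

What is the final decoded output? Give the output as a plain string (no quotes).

Token 1: literal('P'). Output: "P"
Token 2: literal('A'). Output: "PA"
Token 3: backref(off=1, len=1). Copied 'A' from pos 1. Output: "PAA"
Token 4: backref(off=3, len=2). Copied 'PA' from pos 0. Output: "PAAPA"
Token 5: literal('W'). Output: "PAAPAW"
Token 6: literal('Z'). Output: "PAAPAWZ"
Token 7: backref(off=7, len=8) (overlapping!). Copied 'PAAPAWZP' from pos 0. Output: "PAAPAWZPAAPAWZP"
Token 8: literal('D'). Output: "PAAPAWZPAAPAWZPD"
Token 9: backref(off=1, len=1). Copied 'D' from pos 15. Output: "PAAPAWZPAAPAWZPDD"

Answer: PAAPAWZPAAPAWZPDD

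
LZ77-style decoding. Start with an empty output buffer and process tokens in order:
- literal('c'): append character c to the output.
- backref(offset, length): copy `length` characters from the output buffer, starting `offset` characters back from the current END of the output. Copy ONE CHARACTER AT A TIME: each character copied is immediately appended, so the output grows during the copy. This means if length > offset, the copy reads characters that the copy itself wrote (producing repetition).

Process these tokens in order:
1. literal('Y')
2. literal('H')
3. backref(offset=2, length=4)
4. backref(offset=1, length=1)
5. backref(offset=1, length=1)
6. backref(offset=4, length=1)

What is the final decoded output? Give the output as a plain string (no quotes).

Token 1: literal('Y'). Output: "Y"
Token 2: literal('H'). Output: "YH"
Token 3: backref(off=2, len=4) (overlapping!). Copied 'YHYH' from pos 0. Output: "YHYHYH"
Token 4: backref(off=1, len=1). Copied 'H' from pos 5. Output: "YHYHYHH"
Token 5: backref(off=1, len=1). Copied 'H' from pos 6. Output: "YHYHYHHH"
Token 6: backref(off=4, len=1). Copied 'Y' from pos 4. Output: "YHYHYHHHY"

Answer: YHYHYHHHY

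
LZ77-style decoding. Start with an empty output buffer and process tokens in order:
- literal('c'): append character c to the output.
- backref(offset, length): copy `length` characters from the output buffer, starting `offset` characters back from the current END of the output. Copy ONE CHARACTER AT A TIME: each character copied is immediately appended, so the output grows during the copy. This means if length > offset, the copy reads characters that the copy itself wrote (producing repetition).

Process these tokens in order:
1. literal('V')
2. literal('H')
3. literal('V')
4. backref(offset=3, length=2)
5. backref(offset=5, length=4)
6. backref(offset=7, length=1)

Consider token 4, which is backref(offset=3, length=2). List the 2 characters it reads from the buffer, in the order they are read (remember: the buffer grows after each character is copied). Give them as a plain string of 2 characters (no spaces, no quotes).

Answer: VH

Derivation:
Token 1: literal('V'). Output: "V"
Token 2: literal('H'). Output: "VH"
Token 3: literal('V'). Output: "VHV"
Token 4: backref(off=3, len=2). Buffer before: "VHV" (len 3)
  byte 1: read out[0]='V', append. Buffer now: "VHVV"
  byte 2: read out[1]='H', append. Buffer now: "VHVVH"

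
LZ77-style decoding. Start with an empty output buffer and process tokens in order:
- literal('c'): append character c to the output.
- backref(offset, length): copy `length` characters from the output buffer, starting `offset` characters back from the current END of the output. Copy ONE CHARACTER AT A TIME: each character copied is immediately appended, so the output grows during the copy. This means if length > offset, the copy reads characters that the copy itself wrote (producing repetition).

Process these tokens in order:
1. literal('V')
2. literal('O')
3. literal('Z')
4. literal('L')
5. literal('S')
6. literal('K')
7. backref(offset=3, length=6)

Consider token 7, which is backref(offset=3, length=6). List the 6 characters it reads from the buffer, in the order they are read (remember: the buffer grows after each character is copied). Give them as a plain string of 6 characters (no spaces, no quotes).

Token 1: literal('V'). Output: "V"
Token 2: literal('O'). Output: "VO"
Token 3: literal('Z'). Output: "VOZ"
Token 4: literal('L'). Output: "VOZL"
Token 5: literal('S'). Output: "VOZLS"
Token 6: literal('K'). Output: "VOZLSK"
Token 7: backref(off=3, len=6). Buffer before: "VOZLSK" (len 6)
  byte 1: read out[3]='L', append. Buffer now: "VOZLSKL"
  byte 2: read out[4]='S', append. Buffer now: "VOZLSKLS"
  byte 3: read out[5]='K', append. Buffer now: "VOZLSKLSK"
  byte 4: read out[6]='L', append. Buffer now: "VOZLSKLSKL"
  byte 5: read out[7]='S', append. Buffer now: "VOZLSKLSKLS"
  byte 6: read out[8]='K', append. Buffer now: "VOZLSKLSKLSK"

Answer: LSKLSK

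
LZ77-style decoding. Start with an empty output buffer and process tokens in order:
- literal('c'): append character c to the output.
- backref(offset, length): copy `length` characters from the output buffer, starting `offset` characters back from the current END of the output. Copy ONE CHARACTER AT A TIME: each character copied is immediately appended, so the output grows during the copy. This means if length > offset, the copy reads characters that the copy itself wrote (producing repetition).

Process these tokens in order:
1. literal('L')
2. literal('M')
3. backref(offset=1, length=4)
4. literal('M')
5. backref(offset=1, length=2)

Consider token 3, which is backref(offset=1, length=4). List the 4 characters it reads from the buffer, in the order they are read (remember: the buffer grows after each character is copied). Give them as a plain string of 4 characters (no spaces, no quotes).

Answer: MMMM

Derivation:
Token 1: literal('L'). Output: "L"
Token 2: literal('M'). Output: "LM"
Token 3: backref(off=1, len=4). Buffer before: "LM" (len 2)
  byte 1: read out[1]='M', append. Buffer now: "LMM"
  byte 2: read out[2]='M', append. Buffer now: "LMMM"
  byte 3: read out[3]='M', append. Buffer now: "LMMMM"
  byte 4: read out[4]='M', append. Buffer now: "LMMMMM"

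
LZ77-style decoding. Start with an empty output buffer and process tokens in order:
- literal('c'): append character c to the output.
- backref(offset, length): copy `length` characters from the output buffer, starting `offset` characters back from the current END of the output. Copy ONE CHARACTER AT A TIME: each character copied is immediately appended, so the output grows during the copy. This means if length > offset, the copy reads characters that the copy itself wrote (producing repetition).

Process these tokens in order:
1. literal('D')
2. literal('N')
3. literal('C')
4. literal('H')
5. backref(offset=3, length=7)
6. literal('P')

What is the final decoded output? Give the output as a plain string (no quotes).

Answer: DNCHNCHNCHNP

Derivation:
Token 1: literal('D'). Output: "D"
Token 2: literal('N'). Output: "DN"
Token 3: literal('C'). Output: "DNC"
Token 4: literal('H'). Output: "DNCH"
Token 5: backref(off=3, len=7) (overlapping!). Copied 'NCHNCHN' from pos 1. Output: "DNCHNCHNCHN"
Token 6: literal('P'). Output: "DNCHNCHNCHNP"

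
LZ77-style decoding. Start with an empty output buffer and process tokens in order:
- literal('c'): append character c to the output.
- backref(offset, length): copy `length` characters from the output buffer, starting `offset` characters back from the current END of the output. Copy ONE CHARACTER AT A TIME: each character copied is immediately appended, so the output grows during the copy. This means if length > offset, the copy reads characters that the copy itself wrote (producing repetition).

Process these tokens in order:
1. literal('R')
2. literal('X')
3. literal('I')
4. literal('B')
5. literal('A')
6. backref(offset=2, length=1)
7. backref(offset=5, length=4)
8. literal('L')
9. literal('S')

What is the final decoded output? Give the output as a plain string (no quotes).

Answer: RXIBABXIBALS

Derivation:
Token 1: literal('R'). Output: "R"
Token 2: literal('X'). Output: "RX"
Token 3: literal('I'). Output: "RXI"
Token 4: literal('B'). Output: "RXIB"
Token 5: literal('A'). Output: "RXIBA"
Token 6: backref(off=2, len=1). Copied 'B' from pos 3. Output: "RXIBAB"
Token 7: backref(off=5, len=4). Copied 'XIBA' from pos 1. Output: "RXIBABXIBA"
Token 8: literal('L'). Output: "RXIBABXIBAL"
Token 9: literal('S'). Output: "RXIBABXIBALS"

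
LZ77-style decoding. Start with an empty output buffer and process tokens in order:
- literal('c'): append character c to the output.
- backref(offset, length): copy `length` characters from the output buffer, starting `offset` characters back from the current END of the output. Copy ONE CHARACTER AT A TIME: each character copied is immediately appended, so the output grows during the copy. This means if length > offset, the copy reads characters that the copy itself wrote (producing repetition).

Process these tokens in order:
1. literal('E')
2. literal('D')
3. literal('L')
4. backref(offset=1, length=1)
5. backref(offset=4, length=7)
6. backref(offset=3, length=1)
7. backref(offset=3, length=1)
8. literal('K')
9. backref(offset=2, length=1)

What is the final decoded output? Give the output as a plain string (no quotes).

Token 1: literal('E'). Output: "E"
Token 2: literal('D'). Output: "ED"
Token 3: literal('L'). Output: "EDL"
Token 4: backref(off=1, len=1). Copied 'L' from pos 2. Output: "EDLL"
Token 5: backref(off=4, len=7) (overlapping!). Copied 'EDLLEDL' from pos 0. Output: "EDLLEDLLEDL"
Token 6: backref(off=3, len=1). Copied 'E' from pos 8. Output: "EDLLEDLLEDLE"
Token 7: backref(off=3, len=1). Copied 'D' from pos 9. Output: "EDLLEDLLEDLED"
Token 8: literal('K'). Output: "EDLLEDLLEDLEDK"
Token 9: backref(off=2, len=1). Copied 'D' from pos 12. Output: "EDLLEDLLEDLEDKD"

Answer: EDLLEDLLEDLEDKD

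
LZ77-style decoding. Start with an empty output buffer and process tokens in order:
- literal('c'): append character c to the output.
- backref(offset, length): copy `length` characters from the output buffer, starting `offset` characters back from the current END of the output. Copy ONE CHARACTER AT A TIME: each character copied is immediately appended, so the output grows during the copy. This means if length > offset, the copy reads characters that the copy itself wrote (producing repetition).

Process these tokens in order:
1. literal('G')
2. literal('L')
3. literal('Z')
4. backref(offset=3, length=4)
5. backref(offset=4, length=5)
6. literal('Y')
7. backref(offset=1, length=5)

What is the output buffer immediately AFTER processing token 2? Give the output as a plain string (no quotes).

Token 1: literal('G'). Output: "G"
Token 2: literal('L'). Output: "GL"

Answer: GL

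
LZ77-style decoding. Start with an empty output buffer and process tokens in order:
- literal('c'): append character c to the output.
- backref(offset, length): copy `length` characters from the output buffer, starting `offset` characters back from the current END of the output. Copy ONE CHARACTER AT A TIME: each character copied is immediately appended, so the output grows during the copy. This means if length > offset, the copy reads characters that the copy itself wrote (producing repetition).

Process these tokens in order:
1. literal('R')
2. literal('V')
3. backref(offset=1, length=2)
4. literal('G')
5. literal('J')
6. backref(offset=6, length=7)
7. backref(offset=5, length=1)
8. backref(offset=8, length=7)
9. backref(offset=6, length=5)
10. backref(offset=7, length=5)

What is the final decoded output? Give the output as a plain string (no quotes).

Token 1: literal('R'). Output: "R"
Token 2: literal('V'). Output: "RV"
Token 3: backref(off=1, len=2) (overlapping!). Copied 'VV' from pos 1. Output: "RVVV"
Token 4: literal('G'). Output: "RVVVG"
Token 5: literal('J'). Output: "RVVVGJ"
Token 6: backref(off=6, len=7) (overlapping!). Copied 'RVVVGJR' from pos 0. Output: "RVVVGJRVVVGJR"
Token 7: backref(off=5, len=1). Copied 'V' from pos 8. Output: "RVVVGJRVVVGJRV"
Token 8: backref(off=8, len=7). Copied 'RVVVGJR' from pos 6. Output: "RVVVGJRVVVGJRVRVVVGJR"
Token 9: backref(off=6, len=5). Copied 'VVVGJ' from pos 15. Output: "RVVVGJRVVVGJRVRVVVGJRVVVGJ"
Token 10: backref(off=7, len=5). Copied 'JRVVV' from pos 19. Output: "RVVVGJRVVVGJRVRVVVGJRVVVGJJRVVV"

Answer: RVVVGJRVVVGJRVRVVVGJRVVVGJJRVVV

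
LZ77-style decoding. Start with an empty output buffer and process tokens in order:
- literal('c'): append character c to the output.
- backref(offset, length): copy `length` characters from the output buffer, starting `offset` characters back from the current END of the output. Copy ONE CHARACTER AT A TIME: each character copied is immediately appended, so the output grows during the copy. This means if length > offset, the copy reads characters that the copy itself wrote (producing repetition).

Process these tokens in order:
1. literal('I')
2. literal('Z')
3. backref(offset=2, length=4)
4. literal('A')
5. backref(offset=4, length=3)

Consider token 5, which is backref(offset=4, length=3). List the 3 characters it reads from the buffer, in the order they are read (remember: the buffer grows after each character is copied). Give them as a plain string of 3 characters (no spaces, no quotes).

Answer: ZIZ

Derivation:
Token 1: literal('I'). Output: "I"
Token 2: literal('Z'). Output: "IZ"
Token 3: backref(off=2, len=4) (overlapping!). Copied 'IZIZ' from pos 0. Output: "IZIZIZ"
Token 4: literal('A'). Output: "IZIZIZA"
Token 5: backref(off=4, len=3). Buffer before: "IZIZIZA" (len 7)
  byte 1: read out[3]='Z', append. Buffer now: "IZIZIZAZ"
  byte 2: read out[4]='I', append. Buffer now: "IZIZIZAZI"
  byte 3: read out[5]='Z', append. Buffer now: "IZIZIZAZIZ"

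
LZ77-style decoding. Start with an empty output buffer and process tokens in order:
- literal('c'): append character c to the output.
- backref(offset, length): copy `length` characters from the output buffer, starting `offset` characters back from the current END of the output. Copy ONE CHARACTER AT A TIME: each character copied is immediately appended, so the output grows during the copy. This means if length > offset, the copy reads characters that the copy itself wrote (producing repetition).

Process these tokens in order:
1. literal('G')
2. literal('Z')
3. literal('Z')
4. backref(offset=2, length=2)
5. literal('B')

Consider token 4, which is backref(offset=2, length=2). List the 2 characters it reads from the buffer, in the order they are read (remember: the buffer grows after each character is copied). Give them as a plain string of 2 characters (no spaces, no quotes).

Token 1: literal('G'). Output: "G"
Token 2: literal('Z'). Output: "GZ"
Token 3: literal('Z'). Output: "GZZ"
Token 4: backref(off=2, len=2). Buffer before: "GZZ" (len 3)
  byte 1: read out[1]='Z', append. Buffer now: "GZZZ"
  byte 2: read out[2]='Z', append. Buffer now: "GZZZZ"

Answer: ZZ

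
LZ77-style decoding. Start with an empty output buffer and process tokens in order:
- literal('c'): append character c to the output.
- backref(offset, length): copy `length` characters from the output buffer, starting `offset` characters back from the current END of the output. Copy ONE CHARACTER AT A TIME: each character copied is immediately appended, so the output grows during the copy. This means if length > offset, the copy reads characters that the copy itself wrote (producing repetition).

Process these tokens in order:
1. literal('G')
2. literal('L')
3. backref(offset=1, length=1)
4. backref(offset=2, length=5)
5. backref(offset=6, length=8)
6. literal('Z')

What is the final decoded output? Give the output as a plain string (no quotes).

Answer: GLLLLLLLLLLLLLLLZ

Derivation:
Token 1: literal('G'). Output: "G"
Token 2: literal('L'). Output: "GL"
Token 3: backref(off=1, len=1). Copied 'L' from pos 1. Output: "GLL"
Token 4: backref(off=2, len=5) (overlapping!). Copied 'LLLLL' from pos 1. Output: "GLLLLLLL"
Token 5: backref(off=6, len=8) (overlapping!). Copied 'LLLLLLLL' from pos 2. Output: "GLLLLLLLLLLLLLLL"
Token 6: literal('Z'). Output: "GLLLLLLLLLLLLLLLZ"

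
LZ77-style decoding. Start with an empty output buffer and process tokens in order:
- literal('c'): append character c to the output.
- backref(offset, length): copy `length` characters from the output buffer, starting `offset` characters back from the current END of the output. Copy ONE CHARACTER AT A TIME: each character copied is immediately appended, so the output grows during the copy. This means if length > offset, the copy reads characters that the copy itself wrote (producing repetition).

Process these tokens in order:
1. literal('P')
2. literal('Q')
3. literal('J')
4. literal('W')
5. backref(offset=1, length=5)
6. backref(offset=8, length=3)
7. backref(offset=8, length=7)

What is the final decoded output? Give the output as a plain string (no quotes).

Answer: PQJWWWWWWQJWWWWWWQJ

Derivation:
Token 1: literal('P'). Output: "P"
Token 2: literal('Q'). Output: "PQ"
Token 3: literal('J'). Output: "PQJ"
Token 4: literal('W'). Output: "PQJW"
Token 5: backref(off=1, len=5) (overlapping!). Copied 'WWWWW' from pos 3. Output: "PQJWWWWWW"
Token 6: backref(off=8, len=3). Copied 'QJW' from pos 1. Output: "PQJWWWWWWQJW"
Token 7: backref(off=8, len=7). Copied 'WWWWWQJ' from pos 4. Output: "PQJWWWWWWQJWWWWWWQJ"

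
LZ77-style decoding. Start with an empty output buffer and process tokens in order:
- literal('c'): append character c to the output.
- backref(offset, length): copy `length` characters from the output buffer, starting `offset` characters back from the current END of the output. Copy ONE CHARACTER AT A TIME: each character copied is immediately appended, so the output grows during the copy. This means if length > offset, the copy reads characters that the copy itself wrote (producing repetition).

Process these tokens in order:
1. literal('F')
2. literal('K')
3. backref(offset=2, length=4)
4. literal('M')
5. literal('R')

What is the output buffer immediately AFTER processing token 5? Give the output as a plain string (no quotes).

Answer: FKFKFKMR

Derivation:
Token 1: literal('F'). Output: "F"
Token 2: literal('K'). Output: "FK"
Token 3: backref(off=2, len=4) (overlapping!). Copied 'FKFK' from pos 0. Output: "FKFKFK"
Token 4: literal('M'). Output: "FKFKFKM"
Token 5: literal('R'). Output: "FKFKFKMR"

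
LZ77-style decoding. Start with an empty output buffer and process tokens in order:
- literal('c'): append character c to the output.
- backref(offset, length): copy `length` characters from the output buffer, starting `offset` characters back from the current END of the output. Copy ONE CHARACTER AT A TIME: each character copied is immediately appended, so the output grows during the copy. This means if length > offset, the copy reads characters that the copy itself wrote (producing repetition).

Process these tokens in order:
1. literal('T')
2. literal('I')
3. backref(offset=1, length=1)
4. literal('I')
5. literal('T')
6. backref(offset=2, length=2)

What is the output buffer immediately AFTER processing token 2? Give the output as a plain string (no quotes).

Answer: TI

Derivation:
Token 1: literal('T'). Output: "T"
Token 2: literal('I'). Output: "TI"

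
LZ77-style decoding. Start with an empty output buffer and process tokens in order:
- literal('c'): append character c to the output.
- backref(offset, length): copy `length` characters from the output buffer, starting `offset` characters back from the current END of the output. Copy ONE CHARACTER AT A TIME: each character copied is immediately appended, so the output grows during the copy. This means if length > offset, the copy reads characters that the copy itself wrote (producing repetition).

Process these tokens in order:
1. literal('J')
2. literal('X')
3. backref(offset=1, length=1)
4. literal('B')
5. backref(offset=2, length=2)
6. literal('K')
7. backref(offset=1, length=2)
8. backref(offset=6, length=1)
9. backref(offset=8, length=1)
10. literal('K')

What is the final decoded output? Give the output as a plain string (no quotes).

Token 1: literal('J'). Output: "J"
Token 2: literal('X'). Output: "JX"
Token 3: backref(off=1, len=1). Copied 'X' from pos 1. Output: "JXX"
Token 4: literal('B'). Output: "JXXB"
Token 5: backref(off=2, len=2). Copied 'XB' from pos 2. Output: "JXXBXB"
Token 6: literal('K'). Output: "JXXBXBK"
Token 7: backref(off=1, len=2) (overlapping!). Copied 'KK' from pos 6. Output: "JXXBXBKKK"
Token 8: backref(off=6, len=1). Copied 'B' from pos 3. Output: "JXXBXBKKKB"
Token 9: backref(off=8, len=1). Copied 'X' from pos 2. Output: "JXXBXBKKKBX"
Token 10: literal('K'). Output: "JXXBXBKKKBXK"

Answer: JXXBXBKKKBXK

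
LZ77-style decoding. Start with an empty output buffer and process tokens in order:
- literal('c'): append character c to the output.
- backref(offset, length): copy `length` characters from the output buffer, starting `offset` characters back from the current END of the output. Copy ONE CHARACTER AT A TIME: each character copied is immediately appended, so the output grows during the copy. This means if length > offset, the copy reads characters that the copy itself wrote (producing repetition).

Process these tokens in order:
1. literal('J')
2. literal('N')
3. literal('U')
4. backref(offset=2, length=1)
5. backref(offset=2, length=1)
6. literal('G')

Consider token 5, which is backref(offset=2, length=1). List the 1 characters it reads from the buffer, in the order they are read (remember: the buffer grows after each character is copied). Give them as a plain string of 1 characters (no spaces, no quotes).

Answer: U

Derivation:
Token 1: literal('J'). Output: "J"
Token 2: literal('N'). Output: "JN"
Token 3: literal('U'). Output: "JNU"
Token 4: backref(off=2, len=1). Copied 'N' from pos 1. Output: "JNUN"
Token 5: backref(off=2, len=1). Buffer before: "JNUN" (len 4)
  byte 1: read out[2]='U', append. Buffer now: "JNUNU"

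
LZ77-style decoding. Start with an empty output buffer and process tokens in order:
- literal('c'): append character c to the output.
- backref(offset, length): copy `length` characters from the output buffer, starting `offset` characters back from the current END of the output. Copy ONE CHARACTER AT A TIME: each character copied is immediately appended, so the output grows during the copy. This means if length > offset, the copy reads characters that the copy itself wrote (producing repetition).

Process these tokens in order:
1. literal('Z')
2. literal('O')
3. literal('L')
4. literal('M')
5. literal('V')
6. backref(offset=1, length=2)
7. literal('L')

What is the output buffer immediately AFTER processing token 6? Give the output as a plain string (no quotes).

Token 1: literal('Z'). Output: "Z"
Token 2: literal('O'). Output: "ZO"
Token 3: literal('L'). Output: "ZOL"
Token 4: literal('M'). Output: "ZOLM"
Token 5: literal('V'). Output: "ZOLMV"
Token 6: backref(off=1, len=2) (overlapping!). Copied 'VV' from pos 4. Output: "ZOLMVVV"

Answer: ZOLMVVV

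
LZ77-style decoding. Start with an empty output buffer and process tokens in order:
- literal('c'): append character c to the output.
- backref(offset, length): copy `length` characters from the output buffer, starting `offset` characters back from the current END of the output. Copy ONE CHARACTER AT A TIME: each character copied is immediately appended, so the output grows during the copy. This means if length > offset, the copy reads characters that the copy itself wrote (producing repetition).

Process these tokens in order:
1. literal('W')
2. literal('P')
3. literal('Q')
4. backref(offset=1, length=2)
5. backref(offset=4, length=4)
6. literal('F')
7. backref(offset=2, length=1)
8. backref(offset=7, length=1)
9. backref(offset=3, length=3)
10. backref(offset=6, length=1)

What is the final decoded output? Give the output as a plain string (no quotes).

Answer: WPQQQPQQQFQQFQQF

Derivation:
Token 1: literal('W'). Output: "W"
Token 2: literal('P'). Output: "WP"
Token 3: literal('Q'). Output: "WPQ"
Token 4: backref(off=1, len=2) (overlapping!). Copied 'QQ' from pos 2. Output: "WPQQQ"
Token 5: backref(off=4, len=4). Copied 'PQQQ' from pos 1. Output: "WPQQQPQQQ"
Token 6: literal('F'). Output: "WPQQQPQQQF"
Token 7: backref(off=2, len=1). Copied 'Q' from pos 8. Output: "WPQQQPQQQFQ"
Token 8: backref(off=7, len=1). Copied 'Q' from pos 4. Output: "WPQQQPQQQFQQ"
Token 9: backref(off=3, len=3). Copied 'FQQ' from pos 9. Output: "WPQQQPQQQFQQFQQ"
Token 10: backref(off=6, len=1). Copied 'F' from pos 9. Output: "WPQQQPQQQFQQFQQF"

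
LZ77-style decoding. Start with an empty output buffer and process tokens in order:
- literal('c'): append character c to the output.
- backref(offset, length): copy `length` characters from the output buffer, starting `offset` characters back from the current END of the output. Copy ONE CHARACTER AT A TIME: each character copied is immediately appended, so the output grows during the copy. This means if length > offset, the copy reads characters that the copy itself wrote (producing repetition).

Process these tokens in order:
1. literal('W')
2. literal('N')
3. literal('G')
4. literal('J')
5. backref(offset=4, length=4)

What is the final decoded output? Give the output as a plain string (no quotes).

Token 1: literal('W'). Output: "W"
Token 2: literal('N'). Output: "WN"
Token 3: literal('G'). Output: "WNG"
Token 4: literal('J'). Output: "WNGJ"
Token 5: backref(off=4, len=4). Copied 'WNGJ' from pos 0. Output: "WNGJWNGJ"

Answer: WNGJWNGJ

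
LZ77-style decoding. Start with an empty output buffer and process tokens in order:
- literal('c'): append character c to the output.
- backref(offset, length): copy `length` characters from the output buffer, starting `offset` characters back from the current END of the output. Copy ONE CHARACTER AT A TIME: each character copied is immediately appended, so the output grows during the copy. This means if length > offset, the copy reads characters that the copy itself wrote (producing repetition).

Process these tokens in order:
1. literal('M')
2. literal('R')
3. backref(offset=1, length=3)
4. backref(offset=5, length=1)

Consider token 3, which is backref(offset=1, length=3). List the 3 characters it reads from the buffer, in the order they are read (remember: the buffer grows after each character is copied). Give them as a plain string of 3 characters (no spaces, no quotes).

Answer: RRR

Derivation:
Token 1: literal('M'). Output: "M"
Token 2: literal('R'). Output: "MR"
Token 3: backref(off=1, len=3). Buffer before: "MR" (len 2)
  byte 1: read out[1]='R', append. Buffer now: "MRR"
  byte 2: read out[2]='R', append. Buffer now: "MRRR"
  byte 3: read out[3]='R', append. Buffer now: "MRRRR"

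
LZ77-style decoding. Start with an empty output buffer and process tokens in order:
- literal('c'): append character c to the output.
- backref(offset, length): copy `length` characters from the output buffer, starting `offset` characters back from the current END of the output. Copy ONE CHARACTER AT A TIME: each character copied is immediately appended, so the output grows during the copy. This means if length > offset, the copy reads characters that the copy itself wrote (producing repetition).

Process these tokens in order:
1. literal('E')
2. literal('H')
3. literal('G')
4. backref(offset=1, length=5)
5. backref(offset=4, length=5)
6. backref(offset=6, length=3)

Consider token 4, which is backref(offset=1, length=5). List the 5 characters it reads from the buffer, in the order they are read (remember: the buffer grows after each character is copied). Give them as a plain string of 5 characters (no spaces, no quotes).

Token 1: literal('E'). Output: "E"
Token 2: literal('H'). Output: "EH"
Token 3: literal('G'). Output: "EHG"
Token 4: backref(off=1, len=5). Buffer before: "EHG" (len 3)
  byte 1: read out[2]='G', append. Buffer now: "EHGG"
  byte 2: read out[3]='G', append. Buffer now: "EHGGG"
  byte 3: read out[4]='G', append. Buffer now: "EHGGGG"
  byte 4: read out[5]='G', append. Buffer now: "EHGGGGG"
  byte 5: read out[6]='G', append. Buffer now: "EHGGGGGG"

Answer: GGGGG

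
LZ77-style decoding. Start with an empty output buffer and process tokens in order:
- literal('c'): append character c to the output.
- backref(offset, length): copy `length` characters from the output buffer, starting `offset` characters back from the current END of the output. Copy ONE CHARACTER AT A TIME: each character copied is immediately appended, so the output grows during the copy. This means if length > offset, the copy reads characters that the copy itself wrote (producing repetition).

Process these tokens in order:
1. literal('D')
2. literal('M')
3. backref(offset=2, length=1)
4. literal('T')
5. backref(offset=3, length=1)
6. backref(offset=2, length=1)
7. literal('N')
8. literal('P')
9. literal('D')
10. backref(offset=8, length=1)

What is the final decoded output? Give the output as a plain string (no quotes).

Answer: DMDTMTNPDM

Derivation:
Token 1: literal('D'). Output: "D"
Token 2: literal('M'). Output: "DM"
Token 3: backref(off=2, len=1). Copied 'D' from pos 0. Output: "DMD"
Token 4: literal('T'). Output: "DMDT"
Token 5: backref(off=3, len=1). Copied 'M' from pos 1. Output: "DMDTM"
Token 6: backref(off=2, len=1). Copied 'T' from pos 3. Output: "DMDTMT"
Token 7: literal('N'). Output: "DMDTMTN"
Token 8: literal('P'). Output: "DMDTMTNP"
Token 9: literal('D'). Output: "DMDTMTNPD"
Token 10: backref(off=8, len=1). Copied 'M' from pos 1. Output: "DMDTMTNPDM"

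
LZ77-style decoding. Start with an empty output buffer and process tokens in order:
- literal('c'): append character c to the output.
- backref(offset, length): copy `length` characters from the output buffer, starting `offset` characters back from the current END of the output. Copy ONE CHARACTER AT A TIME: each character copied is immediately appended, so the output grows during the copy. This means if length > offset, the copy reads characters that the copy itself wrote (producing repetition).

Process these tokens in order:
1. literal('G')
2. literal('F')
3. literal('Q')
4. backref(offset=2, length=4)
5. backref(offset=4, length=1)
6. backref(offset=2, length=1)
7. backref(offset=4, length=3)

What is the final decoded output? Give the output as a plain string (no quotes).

Token 1: literal('G'). Output: "G"
Token 2: literal('F'). Output: "GF"
Token 3: literal('Q'). Output: "GFQ"
Token 4: backref(off=2, len=4) (overlapping!). Copied 'FQFQ' from pos 1. Output: "GFQFQFQ"
Token 5: backref(off=4, len=1). Copied 'F' from pos 3. Output: "GFQFQFQF"
Token 6: backref(off=2, len=1). Copied 'Q' from pos 6. Output: "GFQFQFQFQ"
Token 7: backref(off=4, len=3). Copied 'FQF' from pos 5. Output: "GFQFQFQFQFQF"

Answer: GFQFQFQFQFQF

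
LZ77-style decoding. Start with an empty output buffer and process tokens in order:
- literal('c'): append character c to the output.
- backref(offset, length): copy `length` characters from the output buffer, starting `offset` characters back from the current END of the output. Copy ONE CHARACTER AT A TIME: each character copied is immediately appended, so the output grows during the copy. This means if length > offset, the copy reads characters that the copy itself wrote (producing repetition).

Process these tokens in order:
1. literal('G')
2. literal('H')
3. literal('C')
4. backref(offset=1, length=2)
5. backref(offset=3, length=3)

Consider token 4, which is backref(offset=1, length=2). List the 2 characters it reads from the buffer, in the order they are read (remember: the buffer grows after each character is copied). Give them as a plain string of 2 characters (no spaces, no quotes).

Token 1: literal('G'). Output: "G"
Token 2: literal('H'). Output: "GH"
Token 3: literal('C'). Output: "GHC"
Token 4: backref(off=1, len=2). Buffer before: "GHC" (len 3)
  byte 1: read out[2]='C', append. Buffer now: "GHCC"
  byte 2: read out[3]='C', append. Buffer now: "GHCCC"

Answer: CC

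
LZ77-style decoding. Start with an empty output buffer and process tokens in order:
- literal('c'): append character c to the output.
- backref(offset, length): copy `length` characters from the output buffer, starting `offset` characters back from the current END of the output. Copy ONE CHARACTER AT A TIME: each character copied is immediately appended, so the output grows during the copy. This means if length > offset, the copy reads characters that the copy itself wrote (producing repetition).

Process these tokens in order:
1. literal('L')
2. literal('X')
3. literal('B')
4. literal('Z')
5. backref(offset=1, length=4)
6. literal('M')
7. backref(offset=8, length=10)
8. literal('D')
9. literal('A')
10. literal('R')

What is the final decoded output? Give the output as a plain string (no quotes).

Token 1: literal('L'). Output: "L"
Token 2: literal('X'). Output: "LX"
Token 3: literal('B'). Output: "LXB"
Token 4: literal('Z'). Output: "LXBZ"
Token 5: backref(off=1, len=4) (overlapping!). Copied 'ZZZZ' from pos 3. Output: "LXBZZZZZ"
Token 6: literal('M'). Output: "LXBZZZZZM"
Token 7: backref(off=8, len=10) (overlapping!). Copied 'XBZZZZZMXB' from pos 1. Output: "LXBZZZZZMXBZZZZZMXB"
Token 8: literal('D'). Output: "LXBZZZZZMXBZZZZZMXBD"
Token 9: literal('A'). Output: "LXBZZZZZMXBZZZZZMXBDA"
Token 10: literal('R'). Output: "LXBZZZZZMXBZZZZZMXBDAR"

Answer: LXBZZZZZMXBZZZZZMXBDAR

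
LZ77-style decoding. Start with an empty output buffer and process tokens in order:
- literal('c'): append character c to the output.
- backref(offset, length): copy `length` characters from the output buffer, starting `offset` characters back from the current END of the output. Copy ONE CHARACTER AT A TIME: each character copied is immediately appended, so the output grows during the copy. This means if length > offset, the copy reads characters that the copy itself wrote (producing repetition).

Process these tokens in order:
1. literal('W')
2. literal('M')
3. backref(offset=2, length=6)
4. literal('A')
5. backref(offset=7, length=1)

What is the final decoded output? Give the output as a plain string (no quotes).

Answer: WMWMWMWMAW

Derivation:
Token 1: literal('W'). Output: "W"
Token 2: literal('M'). Output: "WM"
Token 3: backref(off=2, len=6) (overlapping!). Copied 'WMWMWM' from pos 0. Output: "WMWMWMWM"
Token 4: literal('A'). Output: "WMWMWMWMA"
Token 5: backref(off=7, len=1). Copied 'W' from pos 2. Output: "WMWMWMWMAW"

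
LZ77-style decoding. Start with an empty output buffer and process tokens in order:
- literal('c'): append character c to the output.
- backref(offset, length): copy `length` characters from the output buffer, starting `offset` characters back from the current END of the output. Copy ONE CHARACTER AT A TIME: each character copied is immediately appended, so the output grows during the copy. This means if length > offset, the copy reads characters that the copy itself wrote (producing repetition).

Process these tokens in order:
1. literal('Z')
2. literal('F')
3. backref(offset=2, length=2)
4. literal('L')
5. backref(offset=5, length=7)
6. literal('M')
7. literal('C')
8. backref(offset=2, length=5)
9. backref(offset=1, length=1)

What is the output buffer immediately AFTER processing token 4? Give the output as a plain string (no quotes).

Token 1: literal('Z'). Output: "Z"
Token 2: literal('F'). Output: "ZF"
Token 3: backref(off=2, len=2). Copied 'ZF' from pos 0. Output: "ZFZF"
Token 4: literal('L'). Output: "ZFZFL"

Answer: ZFZFL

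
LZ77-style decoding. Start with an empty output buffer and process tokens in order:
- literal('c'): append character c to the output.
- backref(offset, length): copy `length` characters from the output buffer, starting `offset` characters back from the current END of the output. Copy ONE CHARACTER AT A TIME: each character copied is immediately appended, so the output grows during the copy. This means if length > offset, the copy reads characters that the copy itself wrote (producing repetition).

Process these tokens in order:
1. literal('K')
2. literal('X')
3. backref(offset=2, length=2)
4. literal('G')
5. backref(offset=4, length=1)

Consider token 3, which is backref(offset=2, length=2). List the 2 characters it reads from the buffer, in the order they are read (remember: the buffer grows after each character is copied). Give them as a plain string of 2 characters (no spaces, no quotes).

Answer: KX

Derivation:
Token 1: literal('K'). Output: "K"
Token 2: literal('X'). Output: "KX"
Token 3: backref(off=2, len=2). Buffer before: "KX" (len 2)
  byte 1: read out[0]='K', append. Buffer now: "KXK"
  byte 2: read out[1]='X', append. Buffer now: "KXKX"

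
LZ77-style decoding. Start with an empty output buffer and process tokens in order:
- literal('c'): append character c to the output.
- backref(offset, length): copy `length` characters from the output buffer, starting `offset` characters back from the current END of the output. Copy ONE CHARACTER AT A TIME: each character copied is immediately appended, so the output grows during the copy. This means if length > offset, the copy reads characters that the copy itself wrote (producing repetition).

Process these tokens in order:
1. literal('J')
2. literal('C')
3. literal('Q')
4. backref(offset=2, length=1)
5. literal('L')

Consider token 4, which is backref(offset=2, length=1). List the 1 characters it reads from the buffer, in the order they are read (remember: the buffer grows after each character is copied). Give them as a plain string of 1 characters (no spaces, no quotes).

Answer: C

Derivation:
Token 1: literal('J'). Output: "J"
Token 2: literal('C'). Output: "JC"
Token 3: literal('Q'). Output: "JCQ"
Token 4: backref(off=2, len=1). Buffer before: "JCQ" (len 3)
  byte 1: read out[1]='C', append. Buffer now: "JCQC"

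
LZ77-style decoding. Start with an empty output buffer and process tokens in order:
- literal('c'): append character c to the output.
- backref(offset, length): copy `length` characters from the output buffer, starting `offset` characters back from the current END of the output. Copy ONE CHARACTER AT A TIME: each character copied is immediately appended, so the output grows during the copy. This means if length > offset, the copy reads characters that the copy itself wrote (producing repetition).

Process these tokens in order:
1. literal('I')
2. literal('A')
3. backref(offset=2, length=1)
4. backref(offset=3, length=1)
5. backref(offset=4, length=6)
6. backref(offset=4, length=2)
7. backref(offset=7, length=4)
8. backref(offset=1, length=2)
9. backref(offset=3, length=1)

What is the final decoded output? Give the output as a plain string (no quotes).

Token 1: literal('I'). Output: "I"
Token 2: literal('A'). Output: "IA"
Token 3: backref(off=2, len=1). Copied 'I' from pos 0. Output: "IAI"
Token 4: backref(off=3, len=1). Copied 'I' from pos 0. Output: "IAII"
Token 5: backref(off=4, len=6) (overlapping!). Copied 'IAIIIA' from pos 0. Output: "IAIIIAIIIA"
Token 6: backref(off=4, len=2). Copied 'II' from pos 6. Output: "IAIIIAIIIAII"
Token 7: backref(off=7, len=4). Copied 'AIII' from pos 5. Output: "IAIIIAIIIAIIAIII"
Token 8: backref(off=1, len=2) (overlapping!). Copied 'II' from pos 15. Output: "IAIIIAIIIAIIAIIIII"
Token 9: backref(off=3, len=1). Copied 'I' from pos 15. Output: "IAIIIAIIIAIIAIIIIII"

Answer: IAIIIAIIIAIIAIIIIII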